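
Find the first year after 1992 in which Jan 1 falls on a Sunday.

Jan 1 advances by 2 weekdays after a leap year and by 1 after a common year.
1992: Jan 1 is Wednesday (leap).
1993: Friday
1994: Saturday
1995: Sunday
1995 begins on a Sunday

1995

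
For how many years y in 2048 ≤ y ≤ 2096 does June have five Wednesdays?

June has 30 days; it has five Wednesdays when Wednesday falls among the first (month-length − 28) days — i.e. when June 1 is one of Wednesday/Tuesday.
June 1 by year: 2048:Mon 2049:Tue✓ 2050:Wed✓ 2051:Thu 2052:Sat 2053:Sun 2054:Mon 2055:Tue✓ 2056:Thu 2057:Fri 2058:Sat 2059:Sun 2060:Tue✓ 2061:Wed✓ 2062:Thu …(19 more)… 2082:Mon 2083:Tue✓ 2084:Thu 2085:Fri 2086:Sat 2087:Sun 2088:Tue✓ 2089:Wed✓ 2090:Thu 2091:Fri 2092:Sun 2093:Mon 2094:Tue✓ 2095:Wed✓ 2096:Fri
Years with five Wednesdays: 2049, 2050, 2055, 2060, 2061, 2066, 2067, 2072, 2077, 2078, 2083, 2088, 2089, 2094, 2095 → 15.

15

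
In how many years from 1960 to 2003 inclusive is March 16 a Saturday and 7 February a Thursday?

5

Check each year's weekday for March 16 and 7 February:
  1960: Wed/Sun  1961: Thu/Tue  1962: Fri/Wed  1963: Sat/Thu ✓  1964: Mon/Fri  1965: Tue/Sun  1966: Wed/Mon  1967: Thu/Tue  1968: Sat/Wed  1969: Sun/Fri  1970: Mon/Sat  1971: Tue/Sun  1972: Thu/Mon  1973: Fri/Wed  …(16 more)…  1990: Fri/Wed  1991: Sat/Thu ✓  1992: Mon/Fri  1993: Tue/Sun  1994: Wed/Mon  1995: Thu/Tue  1996: Sat/Wed  1997: Sun/Fri  1998: Mon/Sat  1999: Tue/Sun  2000: Thu/Mon  2001: Fri/Wed  2002: Sat/Thu ✓  2003: Sun/Fri
Both conditions hold in: 1963, 1974, 1985, 1991, 2002 — 5.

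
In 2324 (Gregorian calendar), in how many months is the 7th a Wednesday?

1

Check the 7th of each month of 2324: Jan 7: Mon, Feb 7: Thu, Mar 7: Fri, Apr 7: Mon, May 7: Wed, Jun 7: Sat, Jul 7: Mon, Aug 7: Thu, Sep 7: Sun, Oct 7: Tue, Nov 7: Fri, Dec 7: Sun.
Wednesday occurs in May — 1 month.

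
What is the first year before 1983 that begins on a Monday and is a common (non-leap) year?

1979

Jan 1 advances by 2 weekdays after a leap year and by 1 after a common year.
1983: Jan 1 is Saturday.
1982: Friday
1981: Thursday
1980: Tuesday (leap)
1979: Monday
1979 begins on a Monday and is a common year.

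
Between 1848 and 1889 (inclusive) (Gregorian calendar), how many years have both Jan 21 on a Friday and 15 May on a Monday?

Check each year's weekday for Jan 21 and 15 May:
  1848: Fri/Mon ✓  1849: Sun/Tue  1850: Mon/Wed  1851: Tue/Thu  1852: Wed/Sat  1853: Fri/Sun  1854: Sat/Mon  1855: Sun/Tue  1856: Mon/Thu  1857: Wed/Fri  1858: Thu/Sat  1859: Fri/Sun  1860: Sat/Tue  1861: Mon/Wed  …(14 more)…  1876: Fri/Mon ✓  1877: Sun/Tue  1878: Mon/Wed  1879: Tue/Thu  1880: Wed/Sat  1881: Fri/Sun  1882: Sat/Mon  1883: Sun/Tue  1884: Mon/Thu  1885: Wed/Fri  1886: Thu/Sat  1887: Fri/Sun  1888: Sat/Tue  1889: Mon/Wed
Both conditions hold in: 1848, 1876 — 2.

2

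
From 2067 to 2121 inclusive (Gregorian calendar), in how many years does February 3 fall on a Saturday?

Track February 3's weekday year by year (advancing +1, or +2 across a Feb 29):
  2067: Thu  2068: Fri (+1)  2069: Sun (+2)  2070: Mon (+1)  2071: Tue (+1)
  2072: Wed (+1)  2073: Fri (+2)  2074: Sat (+1) ✓  2075: Sun (+1)  2076: Mon (+1)
  2077: Wed (+2)  2078: Thu (+1)  2079: Fri (+1)  2080: Sat (+1) ✓  … (27 more years) …
  2108: Fri (+1)  2109: Sun (+2)  2110: Mon (+1)  2111: Tue (+1)  2112: Wed (+1)
  2113: Fri (+2)  2114: Sat (+1) ✓  2115: Sun (+1)  2116: Mon (+1)  2117: Wed (+2)
  2118: Thu (+1)  2119: Fri (+1)  2120: Sat (+1) ✓  2121: Mon (+2)
Saturday years: 2074, 2080, 2085, 2091, 2103, 2114, 2120 — 7 in total.

7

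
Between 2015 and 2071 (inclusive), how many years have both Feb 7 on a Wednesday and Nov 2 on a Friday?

6

Check each year's weekday for Feb 7 and Nov 2:
  2015: Sat/Mon  2016: Sun/Wed  2017: Tue/Thu  2018: Wed/Fri ✓  2019: Thu/Sat  2020: Fri/Mon  2021: Sun/Tue  2022: Mon/Wed  2023: Tue/Thu  2024: Wed/Sat  2025: Fri/Sun  2026: Sat/Mon  2027: Sun/Tue  2028: Mon/Thu  …(29 more)…  2058: Thu/Sat  2059: Fri/Sun  2060: Sat/Tue  2061: Mon/Wed  2062: Tue/Thu  2063: Wed/Fri ✓  2064: Thu/Sun  2065: Sat/Mon  2066: Sun/Tue  2067: Mon/Wed  2068: Tue/Fri  2069: Thu/Sat  2070: Fri/Sun  2071: Sat/Mon
Both conditions hold in: 2018, 2029, 2035, 2046, 2057, 2063 — 6.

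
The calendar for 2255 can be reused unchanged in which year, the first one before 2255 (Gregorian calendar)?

2249

Two years share a calendar iff Jan 1 falls on the same weekday and both are leap or both are common. 2255: Jan 1 is Monday, common year.
2254: Jan 1 Sunday, common
2253: Jan 1 Saturday, common
2252: Jan 1 Thursday, leap
2251: Jan 1 Wednesday, common
2250: Jan 1 Tuesday, common
2249: Jan 1 Monday, common
2249 matches on both conditions.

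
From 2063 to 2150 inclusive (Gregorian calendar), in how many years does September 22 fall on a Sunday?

Track September 22's weekday year by year (advancing +1, or +2 across a Feb 29):
  2063: Sat  2064: Mon (+2)  2065: Tue (+1)  2066: Wed (+1)  2067: Thu (+1)
  2068: Sat (+2)  2069: Sun (+1) ✓  2070: Mon (+1)  2071: Tue (+1)  2072: Thu (+2)
  2073: Fri (+1)  2074: Sat (+1)  2075: Sun (+1) ✓  2076: Tue (+2)  … (60 more years) …
  2137: Sun (+1) ✓  2138: Mon (+1)  2139: Tue (+1)  2140: Thu (+2)  2141: Fri (+1)
  2142: Sat (+1)  2143: Sun (+1) ✓  2144: Tue (+2)  2145: Wed (+1)  2146: Thu (+1)
  2147: Fri (+1)  2148: Sun (+2) ✓  2149: Mon (+1)  2150: Tue (+1)
Sunday years: 2069, 2075, 2080, 2086, 2097, 2109, 2115, 2120, 2126, 2137, 2143, 2148 — 12 in total.

12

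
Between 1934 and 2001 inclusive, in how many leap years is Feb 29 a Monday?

Leap years in 1934–2001: 17 of them.
Feb 29 weekday advances by 5 (mod 7) from one leap year to the next four years later (or differs when a century non-leap intervenes).
Leap-day weekdays: 1936:Sat 1940:Thu 1944:Tue 1948:Sun 1952:Fri 1956:Wed 1960:Mon✓ 1964:Sat 1968:Thu 1972:Tue 1976:Sun 1980:Fri 1984:Wed 1988:Mon✓ 1992:Sat 1996:Thu 2000:Tue
Monday: 1960, 1988 → 2.

2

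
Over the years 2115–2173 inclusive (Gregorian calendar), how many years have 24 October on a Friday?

Track 24 October's weekday year by year (advancing +1, or +2 across a Feb 29):
  2115: Thu  2116: Sat (+2)  2117: Sun (+1)  2118: Mon (+1)  2119: Tue (+1)
  2120: Thu (+2)  2121: Fri (+1) ✓  2122: Sat (+1)  2123: Sun (+1)  2124: Tue (+2)
  2125: Wed (+1)  2126: Thu (+1)  2127: Fri (+1) ✓  2128: Sun (+2)  … (31 more years) …
  2160: Fri (+2) ✓  2161: Sat (+1)  2162: Sun (+1)  2163: Mon (+1)  2164: Wed (+2)
  2165: Thu (+1)  2166: Fri (+1) ✓  2167: Sat (+1)  2168: Mon (+2)  2169: Tue (+1)
  2170: Wed (+1)  2171: Thu (+1)  2172: Sat (+2)  2173: Sun (+1)
Friday years: 2121, 2127, 2132, 2138, 2149, 2155, 2160, 2166 — 8 in total.

8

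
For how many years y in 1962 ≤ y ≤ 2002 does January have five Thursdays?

17

January has 31 days; it has five Thursdays when Thursday falls among the first (month-length − 28) days — i.e. when January 1 is one of Thursday/Wednesday/Tuesday.
January 1 by year: 1962:Mon 1963:Tue✓ 1964:Wed✓ 1965:Fri 1966:Sat 1967:Sun 1968:Mon 1969:Wed✓ 1970:Thu✓ 1971:Fri 1972:Sat 1973:Mon 1974:Tue✓ 1975:Wed✓ 1976:Thu✓ …(11 more)… 1988:Fri 1989:Sun 1990:Mon 1991:Tue✓ 1992:Wed✓ 1993:Fri 1994:Sat 1995:Sun 1996:Mon 1997:Wed✓ 1998:Thu✓ 1999:Fri 2000:Sat 2001:Mon 2002:Tue✓
Years with five Thursdays: 1963, 1964, 1969, 1970, 1974, 1975, 1976, 1980, 1981, 1985, 1986, 1987, 1991, 1992, 1997, 1998, 2002 → 17.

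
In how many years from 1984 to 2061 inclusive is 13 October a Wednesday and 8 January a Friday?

8

Check each year's weekday for 13 October and 8 January:
  1984: Sat/Sun  1985: Sun/Tue  1986: Mon/Wed  1987: Tue/Thu  1988: Thu/Fri  1989: Fri/Sun  1990: Sat/Mon  1991: Sun/Tue  1992: Tue/Wed  1993: Wed/Fri ✓  1994: Thu/Sat  1995: Fri/Sun  1996: Sun/Mon  1997: Mon/Wed  …(50 more)…  2048: Tue/Wed  2049: Wed/Fri ✓  2050: Thu/Sat  2051: Fri/Sun  2052: Sun/Mon  2053: Mon/Wed  2054: Tue/Thu  2055: Wed/Fri ✓  2056: Fri/Sat  2057: Sat/Mon  2058: Sun/Tue  2059: Mon/Wed  2060: Wed/Thu  2061: Thu/Sat
Both conditions hold in: 1993, 1999, 2010, 2021, 2027, 2038, 2049, 2055 — 8.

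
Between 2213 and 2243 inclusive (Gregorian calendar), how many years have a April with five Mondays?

8

April has 30 days; it has five Mondays when Monday falls among the first (month-length − 28) days — i.e. when April 1 is one of Monday/Sunday.
April 1 by year: 2213:Thu 2214:Fri 2215:Sat 2216:Mon✓ 2217:Tue 2218:Wed 2219:Thu 2220:Sat 2221:Sun✓ 2222:Mon✓ 2223:Tue 2224:Thu 2225:Fri 2226:Sat 2227:Sun✓ 2228:Tue 2229:Wed 2230:Thu 2231:Fri 2232:Sun✓ 2233:Mon✓ 2234:Tue 2235:Wed 2236:Fri 2237:Sat 2238:Sun✓ 2239:Mon✓ 2240:Wed 2241:Thu 2242:Fri 2243:Sat
Years with five Mondays: 2216, 2221, 2222, 2227, 2232, 2233, 2238, 2239 → 8.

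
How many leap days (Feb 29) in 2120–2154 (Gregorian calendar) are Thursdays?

2

Leap years in 2120–2154: 9 of them.
Feb 29 weekday advances by 5 (mod 7) from one leap year to the next four years later (or differs when a century non-leap intervenes).
Leap-day weekdays: 2120:Thu✓ 2124:Tue 2128:Sun 2132:Fri 2136:Wed 2140:Mon 2144:Sat 2148:Thu✓ 2152:Tue
Thursday: 2120, 2148 → 2.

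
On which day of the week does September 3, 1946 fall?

Tuesday

January 1, 1946 is a Tuesday.
September 3 is day 246 of the year, i.e. 245 days after Jan 1.
245 mod 7 = 0, so advance 0 weekdays from Tuesday: Tuesday.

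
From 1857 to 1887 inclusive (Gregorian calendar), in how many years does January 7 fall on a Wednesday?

Track January 7's weekday year by year (advancing +1, or +2 across a Feb 29):
  1857: Wed ✓  1858: Thu (+1)  1859: Fri (+1)  1860: Sat (+1)  1861: Mon (+2)
  1862: Tue (+1)  1863: Wed (+1) ✓  1864: Thu (+1)  1865: Sat (+2)  1866: Sun (+1)
  1867: Mon (+1)  1868: Tue (+1)  1869: Thu (+2)  1870: Fri (+1)  … (3 more years) …
  1874: Wed (+1) ✓  1875: Thu (+1)  1876: Fri (+1)  1877: Sun (+2)  1878: Mon (+1)
  1879: Tue (+1)  1880: Wed (+1) ✓  1881: Fri (+2)  1882: Sat (+1)  1883: Sun (+1)
  1884: Mon (+1)  1885: Wed (+2) ✓  1886: Thu (+1)  1887: Fri (+1)
Wednesday years: 1857, 1863, 1874, 1880, 1885 — 5 in total.

5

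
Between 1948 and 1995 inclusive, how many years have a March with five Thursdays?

22

March has 31 days; it has five Thursdays when Thursday falls among the first (month-length − 28) days — i.e. when March 1 is one of Thursday/Wednesday/Tuesday.
March 1 by year: 1948:Mon 1949:Tue✓ 1950:Wed✓ 1951:Thu✓ 1952:Sat 1953:Sun 1954:Mon 1955:Tue✓ 1956:Thu✓ 1957:Fri 1958:Sat 1959:Sun 1960:Tue✓ 1961:Wed✓ 1962:Thu✓ …(18 more)… 1981:Sun 1982:Mon 1983:Tue✓ 1984:Thu✓ 1985:Fri 1986:Sat 1987:Sun 1988:Tue✓ 1989:Wed✓ 1990:Thu✓ 1991:Fri 1992:Sun 1993:Mon 1994:Tue✓ 1995:Wed✓
Years with five Thursdays: 1949, 1950, 1951, 1955, 1956, 1960, 1961, 1962, 1966, 1967, 1972, 1973, 1977, 1978, 1979, 1983, 1984, 1988, 1989, 1990, 1994, 1995 → 22.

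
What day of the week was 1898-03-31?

Thursday

January 1, 1898 is a Saturday.
March 31 is day 90 of the year, i.e. 89 days after Jan 1.
89 mod 7 = 5, so advance 5 weekdays from Saturday: Thursday.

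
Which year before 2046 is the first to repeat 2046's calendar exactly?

Two years share a calendar iff Jan 1 falls on the same weekday and both are leap or both are common. 2046: Jan 1 is Monday, common year.
2045: Jan 1 Sunday, common
2044: Jan 1 Friday, leap
2043: Jan 1 Thursday, common
2042: Jan 1 Wednesday, common
2041: Jan 1 Tuesday, common
2040: Jan 1 Sunday, leap
2039: Jan 1 Saturday, common
2038: Jan 1 Friday, common
2037: Jan 1 Thursday, common
2036: Jan 1 Tuesday, leap
2035: Jan 1 Monday, common
2035 matches on both conditions.

2035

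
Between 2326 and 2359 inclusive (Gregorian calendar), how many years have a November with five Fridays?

November has 30 days; it has five Fridays when Friday falls among the first (month-length − 28) days — i.e. when November 1 is one of Friday/Thursday.
November 1 by year: 2326:Mon 2327:Tue 2328:Thu✓ 2329:Fri✓ 2330:Sat 2331:Sun 2332:Tue 2333:Wed 2334:Thu✓ 2335:Fri✓ 2336:Sun 2337:Mon 2338:Tue 2339:Wed 2340:Fri✓ …(4 more)… 2345:Thu✓ 2346:Fri✓ 2347:Sat 2348:Mon 2349:Tue 2350:Wed 2351:Thu✓ 2352:Sat 2353:Sun 2354:Mon 2355:Tue 2356:Thu✓ 2357:Fri✓ 2358:Sat 2359:Sun
Years with five Fridays: 2328, 2329, 2334, 2335, 2340, 2345, 2346, 2351, 2356, 2357 → 10.

10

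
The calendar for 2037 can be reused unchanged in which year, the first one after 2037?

Two years share a calendar iff Jan 1 falls on the same weekday and both are leap or both are common. 2037: Jan 1 is Thursday, common year.
2038: Jan 1 Friday, common
2039: Jan 1 Saturday, common
2040: Jan 1 Sunday, leap
2041: Jan 1 Tuesday, common
2042: Jan 1 Wednesday, common
2043: Jan 1 Thursday, common
2043 matches on both conditions.

2043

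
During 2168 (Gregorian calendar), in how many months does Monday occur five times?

4

A month of length L has five Mondays iff its first Monday is on day ≤ L−28 (so day 1–3 in a 31-day month, 1–2 in a 30-day month, day 1 in a leap February).
Checking each month of 2168: Jan starts Fri (31d); Feb starts Mon (29d) ✓; Mar starts Tue (31d); Apr starts Fri (30d); May starts Sun (31d) ✓; Jun starts Wed (30d); Jul starts Fri (31d); Aug starts Mon (31d) ✓; Sep starts Thu (30d); Oct starts Sat (31d) ✓; Nov starts Tue (30d); Dec starts Thu (31d).
Five-Monday months: February, May, August, October → 4.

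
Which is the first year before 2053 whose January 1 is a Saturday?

Jan 1 advances by 2 weekdays after a leap year and by 1 after a common year.
2053: Jan 1 is Wednesday.
2052: Monday (leap)
2051: Sunday
2050: Saturday
2050 begins on a Saturday

2050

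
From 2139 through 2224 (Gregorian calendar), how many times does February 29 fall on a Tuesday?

Leap years in 2139–2224: 21 of them.
Feb 29 weekday advances by 5 (mod 7) from one leap year to the next four years later (or differs when a century non-leap intervenes).
Leap-day weekdays: 2140:Mon 2144:Sat 2148:Thu 2152:Tue✓ 2156:Sun 2160:Fri 2164:Wed 2168:Mon 2172:Sat 2176:Thu 2180:Tue✓ 2184:Sun 2188:Fri 2192:Wed 2196:Mon 2204:Wed 2208:Mon 2212:Sat 2216:Thu 2220:Tue✓ 2224:Sun
Tuesday: 2152, 2180, 2220 → 3.

3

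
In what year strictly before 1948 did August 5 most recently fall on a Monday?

1946

From one year to the next, a fixed date's weekday advances by 1, or by 2 when a Feb 29 lies between the two dates.
1948: August 5 is Thursday.
1947: Tuesday (−2)
1946: Monday (−1)
August 5 falls on a Monday in 1946.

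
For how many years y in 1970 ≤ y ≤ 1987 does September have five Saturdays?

5

September has 30 days; it has five Saturdays when Saturday falls among the first (month-length − 28) days — i.e. when September 1 is one of Saturday/Friday.
September 1 by year: 1970:Tue 1971:Wed 1972:Fri✓ 1973:Sat✓ 1974:Sun 1975:Mon 1976:Wed 1977:Thu 1978:Fri✓ 1979:Sat✓ 1980:Mon 1981:Tue 1982:Wed 1983:Thu 1984:Sat✓ 1985:Sun 1986:Mon 1987:Tue
Years with five Saturdays: 1972, 1973, 1978, 1979, 1984 → 5.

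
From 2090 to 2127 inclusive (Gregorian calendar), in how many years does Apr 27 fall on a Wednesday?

5

Track Apr 27's weekday year by year (advancing +1, or +2 across a Feb 29):
  2090: Thu  2091: Fri (+1)  2092: Sun (+2)  2093: Mon (+1)  2094: Tue (+1)
  2095: Wed (+1) ✓  2096: Fri (+2)  2097: Sat (+1)  2098: Sun (+1)  2099: Mon (+1)
  2100: Tue (+1)  2101: Wed (+1) ✓  2102: Thu (+1)  2103: Fri (+1)  … (10 more years) …
  2114: Fri (+1)  2115: Sat (+1)  2116: Mon (+2)  2117: Tue (+1)  2118: Wed (+1) ✓
  2119: Thu (+1)  2120: Sat (+2)  2121: Sun (+1)  2122: Mon (+1)  2123: Tue (+1)
  2124: Thu (+2)  2125: Fri (+1)  2126: Sat (+1)  2127: Sun (+1)
Wednesday years: 2095, 2101, 2107, 2112, 2118 — 5 in total.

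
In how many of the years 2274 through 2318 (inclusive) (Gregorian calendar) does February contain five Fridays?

February has 28 days (29 in leap years); it has five Fridays when Friday falls among the first (month-length − 28) days — i.e. when February 1 is Friday in a leap year (never in a common year).
February 1 by year: 2274:Sun 2275:Mon 2276:Tue 2277:Thu 2278:Fri 2279:Sat 2280:Sun 2281:Tue 2282:Wed 2283:Thu 2284:Fri✓ 2285:Sun 2286:Mon 2287:Tue 2288:Wed …(15 more)… 2304:Mon 2305:Wed 2306:Thu 2307:Fri 2308:Sat 2309:Mon 2310:Tue 2311:Wed 2312:Thu 2313:Sat 2314:Sun 2315:Mon 2316:Tue 2317:Thu 2318:Fri
Years with five Fridays: 2284 → 1.

1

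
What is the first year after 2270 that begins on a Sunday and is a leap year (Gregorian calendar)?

Jan 1 advances by 2 weekdays after a leap year and by 1 after a common year.
2270: Jan 1 is Saturday.
2271: Sunday
2272: Monday (leap)
2273: Wednesday
2274: Thursday
2275: Friday
2276: Saturday (leap)
2277: Monday
2278: Tuesday
2279: Wednesday
2280: Thursday (leap)
2281: Saturday
2282: Sunday
2283: Monday
2284: Tuesday (leap)
2285: Thursday
2286: Friday
2287: Saturday
2288: Sunday (leap)
2288 begins on a Sunday and is a leap year.

2288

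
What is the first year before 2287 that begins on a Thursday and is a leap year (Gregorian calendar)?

2280

Jan 1 advances by 2 weekdays after a leap year and by 1 after a common year.
2287: Jan 1 is Saturday.
2286: Friday
2285: Thursday
2284: Tuesday (leap)
2283: Monday
2282: Sunday
2281: Saturday
2280: Thursday (leap)
2280 begins on a Thursday and is a leap year.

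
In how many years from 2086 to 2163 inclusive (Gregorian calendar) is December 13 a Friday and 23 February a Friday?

Check each year's weekday for December 13 and 23 February:
  2086: Fri/Sat  2087: Sat/Sun  2088: Mon/Mon  2089: Tue/Wed  2090: Wed/Thu  2091: Thu/Fri  2092: Sat/Sat  2093: Sun/Mon  2094: Mon/Tue  2095: Tue/Wed  2096: Thu/Thu  2097: Fri/Sat  2098: Sat/Sun  2099: Sun/Mon  …(50 more)…  2150: Sun/Mon  2151: Mon/Tue  2152: Wed/Wed  2153: Thu/Fri  2154: Fri/Sat  2155: Sat/Sun  2156: Mon/Mon  2157: Tue/Wed  2158: Wed/Thu  2159: Thu/Fri  2160: Sat/Sat  2161: Sun/Mon  2162: Mon/Tue  2163: Tue/Wed
Both conditions hold in: 2120, 2148 — 2.

2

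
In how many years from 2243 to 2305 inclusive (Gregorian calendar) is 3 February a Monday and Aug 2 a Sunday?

Check each year's weekday for 3 February and Aug 2:
  2243: Fri/Wed  2244: Sat/Fri  2245: Mon/Sat  2246: Tue/Sun  2247: Wed/Mon  2248: Thu/Wed  2249: Sat/Thu  2250: Sun/Fri  2251: Mon/Sat  2252: Tue/Mon  2253: Thu/Tue  2254: Fri/Wed  2255: Sat/Thu  2256: Sun/Sat  …(35 more)…  2292: Wed/Tue  2293: Fri/Wed  2294: Sat/Thu  2295: Sun/Fri  2296: Mon/Sun ✓  2297: Wed/Mon  2298: Thu/Tue  2299: Fri/Wed  2300: Sat/Thu  2301: Sun/Fri  2302: Mon/Sat  2303: Tue/Sun  2304: Wed/Tue  2305: Fri/Wed
Both conditions hold in: 2268, 2296 — 2.

2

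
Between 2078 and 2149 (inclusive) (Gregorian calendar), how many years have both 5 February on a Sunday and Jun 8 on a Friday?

3

Check each year's weekday for 5 February and Jun 8:
  2078: Sat/Wed  2079: Sun/Thu  2080: Mon/Sat  2081: Wed/Sun  2082: Thu/Mon  2083: Fri/Tue  2084: Sat/Thu  2085: Mon/Fri  2086: Tue/Sat  2087: Wed/Sun  2088: Thu/Tue  2089: Sat/Wed  2090: Sun/Thu  2091: Mon/Fri  …(44 more)…  2136: Sun/Fri ✓  2137: Tue/Sat  2138: Wed/Sun  2139: Thu/Mon  2140: Fri/Wed  2141: Sun/Thu  2142: Mon/Fri  2143: Tue/Sat  2144: Wed/Mon  2145: Fri/Tue  2146: Sat/Wed  2147: Sun/Thu  2148: Mon/Sat  2149: Wed/Sun
Both conditions hold in: 2096, 2108, 2136 — 3.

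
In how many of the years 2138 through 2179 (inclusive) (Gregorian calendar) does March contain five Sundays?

19

March has 31 days; it has five Sundays when Sunday falls among the first (month-length − 28) days — i.e. when March 1 is one of Sunday/Saturday/Friday.
March 1 by year: 2138:Sat✓ 2139:Sun✓ 2140:Tue 2141:Wed 2142:Thu 2143:Fri✓ 2144:Sun✓ 2145:Mon 2146:Tue 2147:Wed 2148:Fri✓ 2149:Sat✓ 2150:Sun✓ 2151:Mon 2152:Wed …(12 more)… 2165:Fri✓ 2166:Sat✓ 2167:Sun✓ 2168:Tue 2169:Wed 2170:Thu 2171:Fri✓ 2172:Sun✓ 2173:Mon 2174:Tue 2175:Wed 2176:Fri✓ 2177:Sat✓ 2178:Sun✓ 2179:Mon
Years with five Sundays: 2138, 2139, 2143, 2144, 2148, 2149, 2150, 2154, 2155, 2160, 2161, 2165, 2166, 2167, 2171, 2172, 2176, 2177, 2178 → 19.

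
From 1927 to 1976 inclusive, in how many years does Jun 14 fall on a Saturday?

Track Jun 14's weekday year by year (advancing +1, or +2 across a Feb 29):
  1927: Tue  1928: Thu (+2)  1929: Fri (+1)  1930: Sat (+1) ✓  1931: Sun (+1)
  1932: Tue (+2)  1933: Wed (+1)  1934: Thu (+1)  1935: Fri (+1)  1936: Sun (+2)
  1937: Mon (+1)  1938: Tue (+1)  1939: Wed (+1)  1940: Fri (+2)  … (22 more years) …
  1963: Fri (+1)  1964: Sun (+2)  1965: Mon (+1)  1966: Tue (+1)  1967: Wed (+1)
  1968: Fri (+2)  1969: Sat (+1) ✓  1970: Sun (+1)  1971: Mon (+1)  1972: Wed (+2)
  1973: Thu (+1)  1974: Fri (+1)  1975: Sat (+1) ✓  1976: Mon (+2)
Saturday years: 1930, 1941, 1947, 1952, 1958, 1969, 1975 — 7 in total.

7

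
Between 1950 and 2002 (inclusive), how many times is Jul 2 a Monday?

8

Track Jul 2's weekday year by year (advancing +1, or +2 across a Feb 29):
  1950: Sun  1951: Mon (+1) ✓  1952: Wed (+2)  1953: Thu (+1)  1954: Fri (+1)
  1955: Sat (+1)  1956: Mon (+2) ✓  1957: Tue (+1)  1958: Wed (+1)  1959: Thu (+1)
  1960: Sat (+2)  1961: Sun (+1)  1962: Mon (+1) ✓  1963: Tue (+1)  … (25 more years) …
  1989: Sun (+1)  1990: Mon (+1) ✓  1991: Tue (+1)  1992: Thu (+2)  1993: Fri (+1)
  1994: Sat (+1)  1995: Sun (+1)  1996: Tue (+2)  1997: Wed (+1)  1998: Thu (+1)
  1999: Fri (+1)  2000: Sun (+2)  2001: Mon (+1) ✓  2002: Tue (+1)
Monday years: 1951, 1956, 1962, 1973, 1979, 1984, 1990, 2001 — 8 in total.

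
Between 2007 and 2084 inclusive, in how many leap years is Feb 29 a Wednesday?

Leap years in 2007–2084: 20 of them.
Feb 29 weekday advances by 5 (mod 7) from one leap year to the next four years later (or differs when a century non-leap intervenes).
Leap-day weekdays: 2008:Fri 2012:Wed✓ 2016:Mon 2020:Sat 2024:Thu 2028:Tue 2032:Sun 2036:Fri 2040:Wed✓ 2044:Mon 2048:Sat 2052:Thu 2056:Tue 2060:Sun 2064:Fri 2068:Wed✓ 2072:Mon 2076:Sat 2080:Thu 2084:Tue
Wednesday: 2012, 2040, 2068 → 3.

3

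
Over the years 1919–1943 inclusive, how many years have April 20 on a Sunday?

Track April 20's weekday year by year (advancing +1, or +2 across a Feb 29):
  1919: Sun ✓  1920: Tue (+2)  1921: Wed (+1)  1922: Thu (+1)  1923: Fri (+1)
  1924: Sun (+2) ✓  1925: Mon (+1)  1926: Tue (+1)  1927: Wed (+1)  1928: Fri (+2)
  1929: Sat (+1)  1930: Sun (+1) ✓  1931: Mon (+1)  1932: Wed (+2)  1933: Thu (+1)
  1934: Fri (+1)  1935: Sat (+1)  1936: Mon (+2)  1937: Tue (+1)  1938: Wed (+1)
  1939: Thu (+1)  1940: Sat (+2)  1941: Sun (+1) ✓  1942: Mon (+1)  1943: Tue (+1)
Sunday years: 1919, 1924, 1930, 1941 — 4 in total.

4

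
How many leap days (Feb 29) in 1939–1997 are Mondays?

Leap years in 1939–1997: 15 of them.
Feb 29 weekday advances by 5 (mod 7) from one leap year to the next four years later (or differs when a century non-leap intervenes).
Leap-day weekdays: 1940:Thu 1944:Tue 1948:Sun 1952:Fri 1956:Wed 1960:Mon✓ 1964:Sat 1968:Thu 1972:Tue 1976:Sun 1980:Fri 1984:Wed 1988:Mon✓ 1992:Sat 1996:Thu
Monday: 1960, 1988 → 2.

2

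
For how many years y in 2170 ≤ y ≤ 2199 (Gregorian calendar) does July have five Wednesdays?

July has 31 days; it has five Wednesdays when Wednesday falls among the first (month-length − 28) days — i.e. when July 1 is one of Wednesday/Tuesday/Monday.
July 1 by year: 2170:Sun 2171:Mon✓ 2172:Wed✓ 2173:Thu 2174:Fri 2175:Sat 2176:Mon✓ 2177:Tue✓ 2178:Wed✓ 2179:Thu 2180:Sat 2181:Sun 2182:Mon✓ 2183:Tue✓ 2184:Thu 2185:Fri 2186:Sat 2187:Sun 2188:Tue✓ 2189:Wed✓ 2190:Thu 2191:Fri 2192:Sun 2193:Mon✓ 2194:Tue✓ 2195:Wed✓ 2196:Fri 2197:Sat 2198:Sun 2199:Mon✓
Years with five Wednesdays: 2171, 2172, 2176, 2177, 2178, 2182, 2183, 2188, 2189, 2193, 2194, 2195, 2199 → 13.

13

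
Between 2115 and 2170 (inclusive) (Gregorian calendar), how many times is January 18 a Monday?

Track January 18's weekday year by year (advancing +1, or +2 across a Feb 29):
  2115: Fri  2116: Sat (+1)  2117: Mon (+2) ✓  2118: Tue (+1)  2119: Wed (+1)
  2120: Thu (+1)  2121: Sat (+2)  2122: Sun (+1)  2123: Mon (+1) ✓  2124: Tue (+1)
  2125: Thu (+2)  2126: Fri (+1)  2127: Sat (+1)  2128: Sun (+1)  … (28 more years) …
  2157: Tue (+2)  2158: Wed (+1)  2159: Thu (+1)  2160: Fri (+1)  2161: Sun (+2)
  2162: Mon (+1) ✓  2163: Tue (+1)  2164: Wed (+1)  2165: Fri (+2)  2166: Sat (+1)
  2167: Sun (+1)  2168: Mon (+1) ✓  2169: Wed (+2)  2170: Thu (+1)
Monday years: 2117, 2123, 2134, 2140, 2145, 2151, 2162, 2168 — 8 in total.

8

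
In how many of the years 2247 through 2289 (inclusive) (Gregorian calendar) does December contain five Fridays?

December has 31 days; it has five Fridays when Friday falls among the first (month-length − 28) days — i.e. when December 1 is one of Friday/Thursday/Wednesday.
December 1 by year: 2247:Wed✓ 2248:Fri✓ 2249:Sat 2250:Sun 2251:Mon 2252:Wed✓ 2253:Thu✓ 2254:Fri✓ 2255:Sat 2256:Mon 2257:Tue 2258:Wed✓ 2259:Thu✓ 2260:Sat 2261:Sun …(13 more)… 2275:Wed✓ 2276:Fri✓ 2277:Sat 2278:Sun 2279:Mon 2280:Wed✓ 2281:Thu✓ 2282:Fri✓ 2283:Sat 2284:Mon 2285:Tue 2286:Wed✓ 2287:Thu✓ 2288:Sat 2289:Sun
Years with five Fridays: 2247, 2248, 2252, 2253, 2254, 2258, 2259, 2264, 2265, 2269, 2270, 2271, 2275, 2276, 2280, 2281, 2282, 2286, 2287 → 19.

19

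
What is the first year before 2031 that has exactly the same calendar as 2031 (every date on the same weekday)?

2025

Two years share a calendar iff Jan 1 falls on the same weekday and both are leap or both are common. 2031: Jan 1 is Wednesday, common year.
2030: Jan 1 Tuesday, common
2029: Jan 1 Monday, common
2028: Jan 1 Saturday, leap
2027: Jan 1 Friday, common
2026: Jan 1 Thursday, common
2025: Jan 1 Wednesday, common
2025 matches on both conditions.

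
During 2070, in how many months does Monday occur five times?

A month of length L has five Mondays iff its first Monday is on day ≤ L−28 (so day 1–3 in a 31-day month, 1–2 in a 30-day month, day 1 in a leap February).
Checking each month of 2070: Jan starts Wed (31d); Feb starts Sat (28d); Mar starts Sat (31d) ✓; Apr starts Tue (30d); May starts Thu (31d); Jun starts Sun (30d) ✓; Jul starts Tue (31d); Aug starts Fri (31d); Sep starts Mon (30d) ✓; Oct starts Wed (31d); Nov starts Sat (30d); Dec starts Mon (31d) ✓.
Five-Monday months: March, June, September, December → 4.

4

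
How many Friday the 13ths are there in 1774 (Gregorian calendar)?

1

Check the 13th of each month of 1774: Jan 13: Thu, Feb 13: Sun, Mar 13: Sun, Apr 13: Wed, May 13: Fri, Jun 13: Mon, Jul 13: Wed, Aug 13: Sat, Sep 13: Tue, Oct 13: Thu, Nov 13: Sun, Dec 13: Tue.
Friday occurs in May — 1 month.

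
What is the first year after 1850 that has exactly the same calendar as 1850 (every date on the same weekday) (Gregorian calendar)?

Two years share a calendar iff Jan 1 falls on the same weekday and both are leap or both are common. 1850: Jan 1 is Tuesday, common year.
1851: Jan 1 Wednesday, common
1852: Jan 1 Thursday, leap
1853: Jan 1 Saturday, common
1854: Jan 1 Sunday, common
1855: Jan 1 Monday, common
1856: Jan 1 Tuesday, leap
1857: Jan 1 Thursday, common
1858: Jan 1 Friday, common
1859: Jan 1 Saturday, common
1860: Jan 1 Sunday, leap
1861: Jan 1 Tuesday, common
1861 matches on both conditions.

1861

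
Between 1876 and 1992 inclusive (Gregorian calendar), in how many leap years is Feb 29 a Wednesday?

4

Leap years in 1876–1992: 29 of them.
Feb 29 weekday advances by 5 (mod 7) from one leap year to the next four years later (or differs when a century non-leap intervenes).
Leap-day weekdays: 1876:Tue 1880:Sun 1884:Fri 1888:Wed✓ 1892:Mon 1896:Sat 1904:Mon 1908:Sat 1912:Thu 1916:Tue 1920:Sun 1924:Fri 1928:Wed✓ …(3 more)… 1944:Tue 1948:Sun 1952:Fri 1956:Wed✓ 1960:Mon 1964:Sat 1968:Thu 1972:Tue 1976:Sun 1980:Fri 1984:Wed✓ 1988:Mon 1992:Sat
Wednesday: 1888, 1928, 1956, 1984 → 4.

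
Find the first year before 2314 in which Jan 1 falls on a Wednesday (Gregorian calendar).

Jan 1 advances by 2 weekdays after a leap year and by 1 after a common year.
2314: Jan 1 is Thursday.
2313: Wednesday
2313 begins on a Wednesday

2313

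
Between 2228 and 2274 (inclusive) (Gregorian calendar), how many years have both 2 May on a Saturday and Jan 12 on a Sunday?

Check each year's weekday for 2 May and Jan 12:
  2228: Fri/Sat  2229: Sat/Mon  2230: Sun/Tue  2231: Mon/Wed  2232: Wed/Thu  2233: Thu/Sat  2234: Fri/Sun  2235: Sat/Mon  2236: Mon/Tue  2237: Tue/Thu  2238: Wed/Fri  2239: Thu/Sat  2240: Sat/Sun ✓  2241: Sun/Tue  …(19 more)…  2261: Thu/Sat  2262: Fri/Sun  2263: Sat/Mon  2264: Mon/Tue  2265: Tue/Thu  2266: Wed/Fri  2267: Thu/Sat  2268: Sat/Sun ✓  2269: Sun/Tue  2270: Mon/Wed  2271: Tue/Thu  2272: Thu/Fri  2273: Fri/Sun  2274: Sat/Mon
Both conditions hold in: 2240, 2268 — 2.

2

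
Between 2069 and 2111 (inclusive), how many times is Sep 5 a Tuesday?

Track Sep 5's weekday year by year (advancing +1, or +2 across a Feb 29):
  2069: Thu  2070: Fri (+1)  2071: Sat (+1)  2072: Mon (+2)  2073: Tue (+1) ✓
  2074: Wed (+1)  2075: Thu (+1)  2076: Sat (+2)  2077: Sun (+1)  2078: Mon (+1)
  2079: Tue (+1) ✓  2080: Thu (+2)  2081: Fri (+1)  2082: Sat (+1)  … (15 more years) …
  2098: Fri (+1)  2099: Sat (+1)  2100: Sun (+1)  2101: Mon (+1)  2102: Tue (+1) ✓
  2103: Wed (+1)  2104: Fri (+2)  2105: Sat (+1)  2106: Sun (+1)  2107: Mon (+1)
  2108: Wed (+2)  2109: Thu (+1)  2110: Fri (+1)  2111: Sat (+1)
Tuesday years: 2073, 2079, 2084, 2090, 2102 — 5 in total.

5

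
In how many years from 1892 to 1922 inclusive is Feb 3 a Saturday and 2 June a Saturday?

4

Check each year's weekday for Feb 3 and 2 June:
  1892: Wed/Thu  1893: Fri/Fri  1894: Sat/Sat ✓  1895: Sun/Sun  1896: Mon/Tue  1897: Wed/Wed  1898: Thu/Thu  1899: Fri/Fri  1900: Sat/Sat ✓  1901: Sun/Sun  1902: Mon/Mon  1903: Tue/Tue  1904: Wed/Thu  1905: Fri/Fri  …(3 more)…  1909: Wed/Wed  1910: Thu/Thu  1911: Fri/Fri  1912: Sat/Sun  1913: Mon/Mon  1914: Tue/Tue  1915: Wed/Wed  1916: Thu/Fri  1917: Sat/Sat ✓  1918: Sun/Sun  1919: Mon/Mon  1920: Tue/Wed  1921: Thu/Thu  1922: Fri/Fri
Both conditions hold in: 1894, 1900, 1906, 1917 — 4.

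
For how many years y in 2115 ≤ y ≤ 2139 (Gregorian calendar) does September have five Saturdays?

6

September has 30 days; it has five Saturdays when Saturday falls among the first (month-length − 28) days — i.e. when September 1 is one of Saturday/Friday.
September 1 by year: 2115:Sun 2116:Tue 2117:Wed 2118:Thu 2119:Fri✓ 2120:Sun 2121:Mon 2122:Tue 2123:Wed 2124:Fri✓ 2125:Sat✓ 2126:Sun 2127:Mon 2128:Wed 2129:Thu 2130:Fri✓ 2131:Sat✓ 2132:Mon 2133:Tue 2134:Wed 2135:Thu 2136:Sat✓ 2137:Sun 2138:Mon 2139:Tue
Years with five Saturdays: 2119, 2124, 2125, 2130, 2131, 2136 → 6.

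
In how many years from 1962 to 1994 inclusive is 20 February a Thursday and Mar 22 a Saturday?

3

Check each year's weekday for 20 February and Mar 22:
  1962: Tue/Thu  1963: Wed/Fri  1964: Thu/Sun  1965: Sat/Mon  1966: Sun/Tue  1967: Mon/Wed  1968: Tue/Fri  1969: Thu/Sat ✓  1970: Fri/Sun  1971: Sat/Mon  1972: Sun/Wed  1973: Tue/Thu  1974: Wed/Fri  1975: Thu/Sat ✓  …(5 more)…  1981: Fri/Sun  1982: Sat/Mon  1983: Sun/Tue  1984: Mon/Thu  1985: Wed/Fri  1986: Thu/Sat ✓  1987: Fri/Sun  1988: Sat/Tue  1989: Mon/Wed  1990: Tue/Thu  1991: Wed/Fri  1992: Thu/Sun  1993: Sat/Mon  1994: Sun/Tue
Both conditions hold in: 1969, 1975, 1986 — 3.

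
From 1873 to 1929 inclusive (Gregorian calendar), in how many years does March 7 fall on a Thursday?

8

Track March 7's weekday year by year (advancing +1, or +2 across a Feb 29):
  1873: Fri  1874: Sat (+1)  1875: Sun (+1)  1876: Tue (+2)  1877: Wed (+1)
  1878: Thu (+1) ✓  1879: Fri (+1)  1880: Sun (+2)  1881: Mon (+1)  1882: Tue (+1)
  1883: Wed (+1)  1884: Fri (+2)  1885: Sat (+1)  1886: Sun (+1)  … (29 more years) …
  1916: Tue (+2)  1917: Wed (+1)  1918: Thu (+1) ✓  1919: Fri (+1)  1920: Sun (+2)
  1921: Mon (+1)  1922: Tue (+1)  1923: Wed (+1)  1924: Fri (+2)  1925: Sat (+1)
  1926: Sun (+1)  1927: Mon (+1)  1928: Wed (+2)  1929: Thu (+1) ✓
Thursday years: 1878, 1889, 1895, 1901, 1907, 1912, 1918, 1929 — 8 in total.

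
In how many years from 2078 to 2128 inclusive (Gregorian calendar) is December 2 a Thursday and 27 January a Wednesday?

6

Check each year's weekday for December 2 and 27 January:
  2078: Fri/Thu  2079: Sat/Fri  2080: Mon/Sat  2081: Tue/Mon  2082: Wed/Tue  2083: Thu/Wed ✓  2084: Sat/Thu  2085: Sun/Sat  2086: Mon/Sun  2087: Tue/Mon  2088: Thu/Tue  2089: Fri/Thu  2090: Sat/Fri  2091: Sun/Sat  …(23 more)…  2115: Mon/Sun  2116: Wed/Mon  2117: Thu/Wed ✓  2118: Fri/Thu  2119: Sat/Fri  2120: Mon/Sat  2121: Tue/Mon  2122: Wed/Tue  2123: Thu/Wed ✓  2124: Sat/Thu  2125: Sun/Sat  2126: Mon/Sun  2127: Tue/Mon  2128: Thu/Tue
Both conditions hold in: 2083, 2094, 2100, 2106, 2117, 2123 — 6.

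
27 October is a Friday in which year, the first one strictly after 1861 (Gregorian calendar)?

From one year to the next, a fixed date's weekday advances by 1, or by 2 when a Feb 29 lies between the two dates.
1861: October 27 is Sunday.
1862: Monday (+1)
1863: Tuesday (+1)
1864: Thursday (+2)
1865: Friday (+1)
27 October falls on a Friday in 1865.

1865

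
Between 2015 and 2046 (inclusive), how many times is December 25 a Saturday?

4

Track December 25's weekday year by year (advancing +1, or +2 across a Feb 29):
  2015: Fri  2016: Sun (+2)  2017: Mon (+1)  2018: Tue (+1)  2019: Wed (+1)
  2020: Fri (+2)  2021: Sat (+1) ✓  2022: Sun (+1)  2023: Mon (+1)  2024: Wed (+2)
  2025: Thu (+1)  2026: Fri (+1)  2027: Sat (+1) ✓  2028: Mon (+2)  … (4 more years) …
  2033: Sun (+1)  2034: Mon (+1)  2035: Tue (+1)  2036: Thu (+2)  2037: Fri (+1)
  2038: Sat (+1) ✓  2039: Sun (+1)  2040: Tue (+2)  2041: Wed (+1)  2042: Thu (+1)
  2043: Fri (+1)  2044: Sun (+2)  2045: Mon (+1)  2046: Tue (+1)
Saturday years: 2021, 2027, 2032, 2038 — 4 in total.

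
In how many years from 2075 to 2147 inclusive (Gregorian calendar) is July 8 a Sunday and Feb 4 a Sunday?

7

Check each year's weekday for July 8 and Feb 4:
  2075: Mon/Mon  2076: Wed/Tue  2077: Thu/Thu  2078: Fri/Fri  2079: Sat/Sat  2080: Mon/Sun  2081: Tue/Tue  2082: Wed/Wed  2083: Thu/Thu  2084: Sat/Fri  2085: Sun/Sun ✓  2086: Mon/Mon  2087: Tue/Tue  2088: Thu/Wed  …(45 more)…  2134: Thu/Thu  2135: Fri/Fri  2136: Sun/Sat  2137: Mon/Mon  2138: Tue/Tue  2139: Wed/Wed  2140: Fri/Thu  2141: Sat/Sat  2142: Sun/Sun ✓  2143: Mon/Mon  2144: Wed/Tue  2145: Thu/Thu  2146: Fri/Fri  2147: Sat/Sat
Both conditions hold in: 2085, 2091, 2103, 2114, 2125, 2131, 2142 — 7.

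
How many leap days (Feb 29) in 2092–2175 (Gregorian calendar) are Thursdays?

Leap years in 2092–2175: 20 of them.
Feb 29 weekday advances by 5 (mod 7) from one leap year to the next four years later (or differs when a century non-leap intervenes).
Leap-day weekdays: 2092:Fri 2096:Wed 2104:Fri 2108:Wed 2112:Mon 2116:Sat 2120:Thu✓ 2124:Tue 2128:Sun 2132:Fri 2136:Wed 2140:Mon 2144:Sat 2148:Thu✓ 2152:Tue 2156:Sun 2160:Fri 2164:Wed 2168:Mon 2172:Sat
Thursday: 2120, 2148 → 2.

2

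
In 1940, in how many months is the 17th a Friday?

Check the 17th of each month of 1940: Jan 17: Wed, Feb 17: Sat, Mar 17: Sun, Apr 17: Wed, May 17: Fri, Jun 17: Mon, Jul 17: Wed, Aug 17: Sat, Sep 17: Tue, Oct 17: Thu, Nov 17: Sun, Dec 17: Tue.
Friday occurs in May — 1 month.

1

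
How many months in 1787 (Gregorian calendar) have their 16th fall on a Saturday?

Check the 16th of each month of 1787: Jan 16: Tue, Feb 16: Fri, Mar 16: Fri, Apr 16: Mon, May 16: Wed, Jun 16: Sat, Jul 16: Mon, Aug 16: Thu, Sep 16: Sun, Oct 16: Tue, Nov 16: Fri, Dec 16: Sun.
Saturday occurs in June — 1 month.

1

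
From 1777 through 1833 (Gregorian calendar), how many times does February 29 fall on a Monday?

Leap years in 1777–1833: 13 of them.
Feb 29 weekday advances by 5 (mod 7) from one leap year to the next four years later (or differs when a century non-leap intervenes).
Leap-day weekdays: 1780:Tue 1784:Sun 1788:Fri 1792:Wed 1796:Mon✓ 1804:Wed 1808:Mon✓ 1812:Sat 1816:Thu 1820:Tue 1824:Sun 1828:Fri 1832:Wed
Monday: 1796, 1808 → 2.

2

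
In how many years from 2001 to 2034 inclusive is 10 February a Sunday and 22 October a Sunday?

Check each year's weekday for 10 February and 22 October:
  2001: Sat/Mon  2002: Sun/Tue  2003: Mon/Wed  2004: Tue/Fri  2005: Thu/Sat  2006: Fri/Sun  2007: Sat/Mon  2008: Sun/Wed  2009: Tue/Thu  2010: Wed/Fri  2011: Thu/Sat  2012: Fri/Mon  2013: Sun/Tue  2014: Mon/Wed  …(6 more)…  2021: Wed/Fri  2022: Thu/Sat  2023: Fri/Sun  2024: Sat/Tue  2025: Mon/Wed  2026: Tue/Thu  2027: Wed/Fri  2028: Thu/Sun  2029: Sat/Mon  2030: Sun/Tue  2031: Mon/Wed  2032: Tue/Fri  2033: Thu/Sat  2034: Fri/Sun
Both conditions hold in: no year — 0.

0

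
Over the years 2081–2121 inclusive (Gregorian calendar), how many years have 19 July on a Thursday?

6

Track 19 July's weekday year by year (advancing +1, or +2 across a Feb 29):
  2081: Sat  2082: Sun (+1)  2083: Mon (+1)  2084: Wed (+2)  2085: Thu (+1) ✓
  2086: Fri (+1)  2087: Sat (+1)  2088: Mon (+2)  2089: Tue (+1)  2090: Wed (+1)
  2091: Thu (+1) ✓  2092: Sat (+2)  2093: Sun (+1)  2094: Mon (+1)  … (13 more years) …
  2108: Thu (+2) ✓  2109: Fri (+1)  2110: Sat (+1)  2111: Sun (+1)  2112: Tue (+2)
  2113: Wed (+1)  2114: Thu (+1) ✓  2115: Fri (+1)  2116: Sun (+2)  2117: Mon (+1)
  2118: Tue (+1)  2119: Wed (+1)  2120: Fri (+2)  2121: Sat (+1)
Thursday years: 2085, 2091, 2096, 2103, 2108, 2114 — 6 in total.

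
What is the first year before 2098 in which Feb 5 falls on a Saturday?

2095

From one year to the next, a fixed date's weekday advances by 1, or by 2 when a Feb 29 lies between the two dates.
2098: February 5 is Wednesday.
2097: Tuesday (−1)
2096: Sunday (−2)
2095: Saturday (−1)
Feb 5 falls on a Saturday in 2095.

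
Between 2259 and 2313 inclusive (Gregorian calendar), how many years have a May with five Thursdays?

May has 31 days; it has five Thursdays when Thursday falls among the first (month-length − 28) days — i.e. when May 1 is one of Thursday/Wednesday/Tuesday.
May 1 by year: 2259:Sun 2260:Tue✓ 2261:Wed✓ 2262:Thu✓ 2263:Fri 2264:Sun 2265:Mon 2266:Tue✓ 2267:Wed✓ 2268:Fri 2269:Sat 2270:Sun 2271:Mon 2272:Wed✓ 2273:Thu✓ …(25 more)… 2299:Mon 2300:Tue✓ 2301:Wed✓ 2302:Thu✓ 2303:Fri 2304:Sun 2305:Mon 2306:Tue✓ 2307:Wed✓ 2308:Fri 2309:Sat 2310:Sun 2311:Mon 2312:Wed✓ 2313:Thu✓
Years with five Thursdays: 2260, 2261, 2262, 2266, 2267, 2272, 2273, 2277, 2278, 2279, 2283, 2284, 2288, 2289, 2290, 2294, 2295, 2300, 2301, 2302, 2306, 2307, 2312, 2313 → 24.

24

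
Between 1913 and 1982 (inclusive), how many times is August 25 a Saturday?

10

Track August 25's weekday year by year (advancing +1, or +2 across a Feb 29):
  1913: Mon  1914: Tue (+1)  1915: Wed (+1)  1916: Fri (+2)  1917: Sat (+1) ✓
  1918: Sun (+1)  1919: Mon (+1)  1920: Wed (+2)  1921: Thu (+1)  1922: Fri (+1)
  1923: Sat (+1) ✓  1924: Mon (+2)  1925: Tue (+1)  1926: Wed (+1)  … (42 more years) …
  1969: Mon (+1)  1970: Tue (+1)  1971: Wed (+1)  1972: Fri (+2)  1973: Sat (+1) ✓
  1974: Sun (+1)  1975: Mon (+1)  1976: Wed (+2)  1977: Thu (+1)  1978: Fri (+1)
  1979: Sat (+1) ✓  1980: Mon (+2)  1981: Tue (+1)  1982: Wed (+1)
Saturday years: 1917, 1923, 1928, 1934, 1945, 1951, 1956, 1962, 1973, 1979 — 10 in total.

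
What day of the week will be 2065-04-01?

January 1, 2065 is a Thursday.
April 1 is day 91 of the year, i.e. 90 days after Jan 1.
90 mod 7 = 6, so advance 6 weekdays from Thursday: Wednesday.

Wednesday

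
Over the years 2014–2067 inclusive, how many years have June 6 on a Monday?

8

Track June 6's weekday year by year (advancing +1, or +2 across a Feb 29):
  2014: Fri  2015: Sat (+1)  2016: Mon (+2) ✓  2017: Tue (+1)  2018: Wed (+1)
  2019: Thu (+1)  2020: Sat (+2)  2021: Sun (+1)  2022: Mon (+1) ✓  2023: Tue (+1)
  2024: Thu (+2)  2025: Fri (+1)  2026: Sat (+1)  2027: Sun (+1)  … (26 more years) …
  2054: Sat (+1)  2055: Sun (+1)  2056: Tue (+2)  2057: Wed (+1)  2058: Thu (+1)
  2059: Fri (+1)  2060: Sun (+2)  2061: Mon (+1) ✓  2062: Tue (+1)  2063: Wed (+1)
  2064: Fri (+2)  2065: Sat (+1)  2066: Sun (+1)  2067: Mon (+1) ✓
Monday years: 2016, 2022, 2033, 2039, 2044, 2050, 2061, 2067 — 8 in total.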